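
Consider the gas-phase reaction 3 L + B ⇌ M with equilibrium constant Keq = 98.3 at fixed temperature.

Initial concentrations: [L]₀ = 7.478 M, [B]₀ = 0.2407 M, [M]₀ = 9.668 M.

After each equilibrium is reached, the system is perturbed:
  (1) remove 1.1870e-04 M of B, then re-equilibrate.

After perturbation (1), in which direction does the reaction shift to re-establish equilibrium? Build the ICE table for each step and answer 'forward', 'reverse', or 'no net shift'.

Direction: reverse

Q₀ = 0.09605 vs Keq = 98.3 ⇒ Q<K, forward
Step 1:
                    L           B           M
  init          7.478      0.2407       9.668
  Δ           -0.7211     -0.2404      0.2404
  eq            6.757  3.2675e-04       9.908
  solve Keq expr → x = 0.2404; check Q = 98.3
Then remove 1.1870e-04 M of B.
Step 2:
                    L           B           M
  init          6.757  2.0805e-04       9.908
  Δ        3.5593e-04  1.1864e-04 -1.1864e-04
  eq            6.757  3.2669e-04       9.908
  solve Keq expr → x = -1.1864e-04; check Q = 98.3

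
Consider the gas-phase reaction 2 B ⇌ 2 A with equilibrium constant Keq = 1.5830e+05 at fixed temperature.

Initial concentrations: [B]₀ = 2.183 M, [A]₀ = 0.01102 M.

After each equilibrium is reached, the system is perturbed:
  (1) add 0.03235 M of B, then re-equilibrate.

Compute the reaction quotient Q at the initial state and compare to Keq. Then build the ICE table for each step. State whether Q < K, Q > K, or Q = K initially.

Q₀ = 2.5483e-05 vs Keq = 1.5830e+05 ⇒ Q<K, forward
Step 1:
                    B           A
  init          2.183     0.01102
  Δ            -2.177       2.177
  eq         0.005501       2.189
  solve Keq expr → x = 1.089; check Q = 1.5830e+05
Then add 0.03235 M of B.
Step 2:
                    B           A
  init        0.03785       2.189
  Δ          -0.03227     0.03227
  eq         0.005582       2.221
  solve Keq expr → x = 0.01613; check Q = 1.5830e+05

Q₀ = 2.5483e-05; Q < K (proceeds forward)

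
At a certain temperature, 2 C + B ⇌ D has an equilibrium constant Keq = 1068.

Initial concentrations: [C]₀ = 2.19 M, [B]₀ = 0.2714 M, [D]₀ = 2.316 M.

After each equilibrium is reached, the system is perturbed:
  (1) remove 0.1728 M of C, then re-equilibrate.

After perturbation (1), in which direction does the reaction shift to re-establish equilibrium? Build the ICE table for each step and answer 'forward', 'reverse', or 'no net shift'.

Direction: reverse

Q₀ = 1.779 vs Keq = 1068 ⇒ Q<K, forward
Step 1:
                   C          B          D
  Initial       2.19     0.2714      2.316
  Change      -0.541    -0.2705     0.2705
  Equil        1.649 8.9066e-04      2.587
  solve Keq expr → x = 0.2705; check Q = 1068
Then remove 0.1728 M of C.
Step 2:
                   C          B          D
  Initial      1.476 8.9066e-04      2.587
  Change  4.3993e-04 2.1997e-04 -2.1997e-04
  Equil        1.477   0.001111      2.586
  solve Keq expr → x = -2.1997e-04; check Q = 1068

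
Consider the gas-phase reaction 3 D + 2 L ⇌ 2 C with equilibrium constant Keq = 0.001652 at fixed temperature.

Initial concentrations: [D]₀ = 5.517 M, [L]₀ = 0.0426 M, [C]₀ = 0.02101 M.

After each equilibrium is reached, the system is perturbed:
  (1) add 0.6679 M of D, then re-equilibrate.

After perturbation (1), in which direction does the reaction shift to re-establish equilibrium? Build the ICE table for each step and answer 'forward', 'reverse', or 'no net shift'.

Q₀ = 0.001449 vs Keq = 0.001652 ⇒ Q<K, forward
Step 1:
                  D         L         C
  Initial     5.517    0.0426   0.02101
  Change  -0.001394 -9.2940e-04 9.2940e-04
  Equil       5.516   0.04167   0.02194
  solve Keq expr → x = 4.6470e-04; check Q = 0.001652
Then add 0.6679 M of D.
Step 2:
                  D         L         C
  Initial     6.184   0.04167   0.02194
  Change  -0.003767 -0.002511  0.002511
  Equil        6.18   0.03916   0.02445
  solve Keq expr → x = 0.001256; check Q = 0.001652

Direction: forward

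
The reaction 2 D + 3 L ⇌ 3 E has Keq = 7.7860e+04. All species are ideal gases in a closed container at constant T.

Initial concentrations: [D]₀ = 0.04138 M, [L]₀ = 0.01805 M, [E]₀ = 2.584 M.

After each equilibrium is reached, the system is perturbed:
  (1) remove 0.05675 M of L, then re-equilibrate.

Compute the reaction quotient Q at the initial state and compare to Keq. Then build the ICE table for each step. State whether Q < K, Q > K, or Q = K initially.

Q₀ = 1.7134e+09 vs Keq = 7.7860e+04 ⇒ Q>K, reverse
Step 1:
                   D          L          E
  I          0.04138    0.01805      2.584
  C           0.1166      0.175     -0.175
  E            0.158      0.193      2.409
  solve Keq expr → x = -0.05832; check Q = 7.7860e+04
Then remove 0.05675 M of L.
Step 2:
                   D          L          E
  I            0.158     0.1363      2.409
  C          0.02434    0.03651   -0.03651
  E           0.1824     0.1728      2.373
  solve Keq expr → x = -0.01217; check Q = 7.7860e+04

Q₀ = 1.7134e+09; Q > K (proceeds reverse)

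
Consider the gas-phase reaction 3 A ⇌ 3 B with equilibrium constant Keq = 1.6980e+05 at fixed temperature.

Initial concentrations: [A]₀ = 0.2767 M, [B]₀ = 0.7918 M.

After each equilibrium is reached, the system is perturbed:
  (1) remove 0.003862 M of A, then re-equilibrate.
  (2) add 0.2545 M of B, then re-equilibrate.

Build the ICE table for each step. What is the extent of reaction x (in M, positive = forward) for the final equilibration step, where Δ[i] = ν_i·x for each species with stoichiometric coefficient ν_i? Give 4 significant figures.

Q₀ = 23.43 vs Keq = 1.6980e+05 ⇒ Q<K, forward
Step 1:
                  A         B
  init       0.2767    0.7918
  Δ         -0.2577    0.2577
  eq        0.01895      1.05
  solve Keq expr → x = 0.08592; check Q = 1.6980e+05
Then remove 0.003862 M of A.
Step 2:
                  A         B
  init      0.01509      1.05
  Δ        0.003793 -0.003793
  eq        0.01888     1.046
  solve Keq expr → x = -0.001264; check Q = 1.6980e+05
Then add 0.2545 M of B.
Step 3:
                  A         B
  init      0.01888       1.3
  Δ        0.004514 -0.004514
  eq         0.0234     1.296
  solve Keq expr → x = -0.001505; check Q = 1.6980e+05

x = -0.001505 M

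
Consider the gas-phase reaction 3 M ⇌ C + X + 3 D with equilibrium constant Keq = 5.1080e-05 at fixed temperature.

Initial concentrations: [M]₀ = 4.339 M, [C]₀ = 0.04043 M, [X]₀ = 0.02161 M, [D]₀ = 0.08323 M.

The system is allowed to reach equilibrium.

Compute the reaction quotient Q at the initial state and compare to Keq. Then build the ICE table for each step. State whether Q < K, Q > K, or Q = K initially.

Q₀ = 6.1664e-09 vs Keq = 5.1080e-05 ⇒ Q<K, forward
Step 1:
                  M         C         X         D
  Initial     4.339   0.04043   0.02161   0.08323
  Change    -0.4025    0.1342    0.1342    0.4025
  Equil       3.937    0.1746    0.1558    0.4857
  solve Keq expr → x = 0.1342; check Q = 5.1080e-05

Q₀ = 6.1664e-09; Q < K (proceeds forward)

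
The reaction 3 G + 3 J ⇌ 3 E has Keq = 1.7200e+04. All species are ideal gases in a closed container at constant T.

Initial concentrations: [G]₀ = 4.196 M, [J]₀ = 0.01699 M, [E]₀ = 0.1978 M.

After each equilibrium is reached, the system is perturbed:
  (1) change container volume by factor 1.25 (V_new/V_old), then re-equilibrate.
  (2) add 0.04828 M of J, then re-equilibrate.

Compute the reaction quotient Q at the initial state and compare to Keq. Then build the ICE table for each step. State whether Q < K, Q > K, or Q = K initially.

Q₀ = 21.36 vs Keq = 1.7200e+04 ⇒ Q<K, forward
Step 1:
                   G          J          E
  init         4.196    0.01699     0.1978
  Δ         -0.01502   -0.01502    0.01502
  eq           4.181   0.001972     0.2128
  solve Keq expr → x = 0.005006; check Q = 1.7200e+04
Then change container volume by factor 1.25 (V_new/V_old).
Step 2:
                   G          J          E
  init         3.345   0.001578     0.1703
  Δ       3.8964e-04 3.8964e-04 -3.8964e-04
  eq           3.345   0.001967     0.1699
  solve Keq expr → x = -1.2988e-04; check Q = 1.7200e+04
Then add 0.04828 M of J.
Step 3:
                   G          J          E
  init         3.345    0.05025     0.1699
  Δ         -0.04769   -0.04769    0.04769
  eq           3.297   0.002556     0.2176
  solve Keq expr → x = 0.0159; check Q = 1.7200e+04

Q₀ = 21.36; Q < K (proceeds forward)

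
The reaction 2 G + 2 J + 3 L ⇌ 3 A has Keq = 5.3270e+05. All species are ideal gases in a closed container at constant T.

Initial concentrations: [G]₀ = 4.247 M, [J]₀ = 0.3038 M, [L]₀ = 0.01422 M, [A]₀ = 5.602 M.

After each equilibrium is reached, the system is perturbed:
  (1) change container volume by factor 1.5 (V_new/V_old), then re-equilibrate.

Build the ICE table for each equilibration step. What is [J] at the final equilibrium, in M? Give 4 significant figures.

[J]_eq = 0.2356 M

Q₀ = 3.6727e+07 vs Keq = 5.3270e+05 ⇒ Q>K, reverse
Step 1:
                   G          J          L          A
  I            4.247     0.3038    0.01422      5.602
  C          0.02684    0.02684    0.04026   -0.04026
  E            4.274     0.3306    0.05448      5.562
  solve Keq expr → x = -0.01342; check Q = 5.3270e+05
Then change container volume by factor 1.5 (V_new/V_old).
Step 2:
                   G          J          L          A
  I            2.849     0.2204    0.03632      3.708
  C          0.01517    0.01517    0.02276   -0.02276
  E            2.864     0.2356    0.05908      3.685
  solve Keq expr → x = -0.007587; check Q = 5.3270e+05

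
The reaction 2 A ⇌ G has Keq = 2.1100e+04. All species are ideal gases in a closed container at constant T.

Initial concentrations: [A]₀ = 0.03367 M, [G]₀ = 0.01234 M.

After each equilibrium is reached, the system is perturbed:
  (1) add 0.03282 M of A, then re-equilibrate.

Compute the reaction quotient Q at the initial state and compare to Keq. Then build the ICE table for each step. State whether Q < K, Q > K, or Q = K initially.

Q₀ = 10.89; Q < K (proceeds forward)

Q₀ = 10.89 vs Keq = 2.1100e+04 ⇒ Q<K, forward
Step 1:
                   A          G
  Initial    0.03367    0.01234
  Change    -0.03251    0.01625
  Equil     0.001164    0.02859
  solve Keq expr → x = 0.01625; check Q = 2.1100e+04
Then add 0.03282 M of A.
Step 2:
                   A          G
  Initial    0.03398    0.02859
  Change    -0.03253    0.01626
  Equil     0.001458    0.04486
  solve Keq expr → x = 0.01626; check Q = 2.1100e+04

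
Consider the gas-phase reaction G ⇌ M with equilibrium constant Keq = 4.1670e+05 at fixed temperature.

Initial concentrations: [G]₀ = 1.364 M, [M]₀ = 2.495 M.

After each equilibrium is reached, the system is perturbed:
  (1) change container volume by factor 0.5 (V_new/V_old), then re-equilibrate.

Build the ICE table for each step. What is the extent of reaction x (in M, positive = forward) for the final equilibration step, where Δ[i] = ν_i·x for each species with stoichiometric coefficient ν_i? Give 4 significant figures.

Q₀ = 1.829 vs Keq = 4.1670e+05 ⇒ Q<K, forward
Step 1:
                   G          M
  init         1.364      2.495
  Δ           -1.364      1.364
  eq      9.2608e-06      3.859
  solve Keq expr → x = 1.364; check Q = 4.1670e+05
Then change container volume by factor 0.5 (V_new/V_old).
Step 2:
                   G          M
  init    1.8522e-05      7.718
  Δ                0          0
  eq      1.8522e-05      7.718
  solve Keq expr → x = 0; check Q = 4.1670e+05

x = 0 M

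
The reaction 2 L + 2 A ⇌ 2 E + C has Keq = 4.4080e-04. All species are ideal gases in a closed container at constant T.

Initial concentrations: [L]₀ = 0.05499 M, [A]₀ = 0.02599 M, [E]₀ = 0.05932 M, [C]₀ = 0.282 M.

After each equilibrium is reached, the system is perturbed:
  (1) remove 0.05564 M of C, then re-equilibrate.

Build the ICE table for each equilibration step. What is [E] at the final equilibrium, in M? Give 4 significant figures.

[E]_eq = 4.5706e-04 M

Q₀ = 485.8 vs Keq = 4.4080e-04 ⇒ Q>K, reverse
Step 1:
                    L           A           E           C
  init        0.05499     0.02599     0.05932       0.282
  Δ           0.05892     0.05892    -0.05892    -0.02946
  eq           0.1139     0.08491  4.0405e-04      0.2525
  solve Keq expr → x = -0.02946; check Q = 4.4080e-04
Then remove 0.05564 M of C.
Step 2:
                    L           A           E           C
  init         0.1139     0.08491  4.0405e-04      0.1969
  Δ       -5.3011e-05 -5.3011e-05  5.3011e-05  2.6506e-05
  eq           0.1139     0.08485  4.5706e-04      0.1969
  solve Keq expr → x = 2.6506e-05; check Q = 4.4080e-04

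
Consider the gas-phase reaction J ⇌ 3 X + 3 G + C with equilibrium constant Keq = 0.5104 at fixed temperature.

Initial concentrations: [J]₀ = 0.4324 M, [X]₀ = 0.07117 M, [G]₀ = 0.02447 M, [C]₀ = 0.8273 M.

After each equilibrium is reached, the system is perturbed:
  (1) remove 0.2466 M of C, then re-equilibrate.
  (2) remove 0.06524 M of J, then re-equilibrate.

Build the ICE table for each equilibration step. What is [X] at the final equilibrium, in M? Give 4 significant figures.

Q₀ = 1.0106e-08 vs Keq = 0.5104 ⇒ Q<K, forward
Step 1:
                   J          X          G          C
  I           0.4324    0.07117    0.02447     0.8273
  C          -0.2139     0.6417     0.6417     0.2139
  E           0.2185     0.7129     0.6662      1.041
  solve Keq expr → x = 0.2139; check Q = 0.5104
Then remove 0.2466 M of C.
Step 2:
                   J          X          G          C
  I           0.2185     0.7129     0.6662     0.7946
  C        -0.008559    0.02568    0.02568   0.008559
  E           0.2099     0.7386     0.6919     0.8032
  solve Keq expr → x = 0.008559; check Q = 0.5104
Then remove 0.06524 M of J.
Step 3:
                   J          X          G          C
  I           0.1447     0.7386     0.6919     0.8032
  C          0.01104   -0.03312   -0.03312   -0.01104
  E           0.1557     0.7054     0.6587     0.7921
  solve Keq expr → x = -0.01104; check Q = 0.5104

[X]_eq = 0.7054 M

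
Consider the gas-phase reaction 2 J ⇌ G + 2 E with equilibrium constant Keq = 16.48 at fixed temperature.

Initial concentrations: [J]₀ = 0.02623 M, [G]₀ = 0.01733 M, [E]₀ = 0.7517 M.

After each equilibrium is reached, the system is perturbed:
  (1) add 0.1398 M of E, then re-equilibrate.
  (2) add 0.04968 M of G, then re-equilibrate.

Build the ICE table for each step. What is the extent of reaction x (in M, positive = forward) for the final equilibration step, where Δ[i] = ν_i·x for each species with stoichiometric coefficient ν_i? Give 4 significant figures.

Q₀ = 14.23 vs Keq = 16.48 ⇒ Q<K, forward
Step 1:
                   J          G          E
  Initial    0.02623    0.01733     0.7517
  Change   -0.001342 6.7102e-04   0.001342
  Equil      0.02489      0.018      0.753
  solve Keq expr → x = 6.7102e-04; check Q = 16.48
Then add 0.1398 M of E.
Step 2:
                   J          G          E
  Initial    0.02489      0.018     0.8928
  Change    0.003185  -0.001592  -0.003185
  Equil      0.02807    0.01641     0.8897
  solve Keq expr → x = -0.001592; check Q = 16.48
Then add 0.04968 M of G.
Step 3:
                   J          G          E
  Initial    0.02807    0.06609     0.8897
  Change     0.02207   -0.01104   -0.02207
  Equil      0.05014    0.05505     0.8676
  solve Keq expr → x = -0.01104; check Q = 16.48

x = -0.01104 M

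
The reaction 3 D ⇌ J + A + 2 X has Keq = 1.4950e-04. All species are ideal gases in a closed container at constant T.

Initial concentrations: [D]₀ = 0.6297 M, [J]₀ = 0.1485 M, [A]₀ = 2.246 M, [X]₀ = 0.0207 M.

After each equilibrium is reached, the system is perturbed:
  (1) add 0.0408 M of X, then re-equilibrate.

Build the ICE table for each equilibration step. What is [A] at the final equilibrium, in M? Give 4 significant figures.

[A]_eq = 2.222 M

Q₀ = 5.7237e-04 vs Keq = 1.4950e-04 ⇒ Q>K, reverse
Step 1:
                    D           J           A           X
  I            0.6297      0.1485       2.246      0.0207
  C           0.01435   -0.004782   -0.004782   -0.009565
  E             0.644      0.1437       2.241     0.01114
  solve Keq expr → x = -0.004782; check Q = 1.4950e-04
Then add 0.0408 M of X.
Step 2:
                    D           J           A           X
  I             0.644      0.1437       2.241     0.05194
  C           0.05742    -0.01914    -0.01914    -0.03828
  E            0.7015      0.1246       2.222     0.01365
  solve Keq expr → x = -0.01914; check Q = 1.4950e-04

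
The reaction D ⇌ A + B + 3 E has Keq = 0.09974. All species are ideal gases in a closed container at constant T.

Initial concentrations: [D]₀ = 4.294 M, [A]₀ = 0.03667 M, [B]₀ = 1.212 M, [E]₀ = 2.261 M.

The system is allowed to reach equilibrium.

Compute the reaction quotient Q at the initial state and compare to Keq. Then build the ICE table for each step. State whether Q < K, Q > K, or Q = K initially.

Q₀ = 0.1196 vs Keq = 0.09974 ⇒ Q>K, reverse
Step 1:
                  D         A         B         E
  I           4.294   0.03667     1.212     2.261
  C        0.005272 -0.005272 -0.005272  -0.01582
  E           4.299    0.0314     1.207     2.245
  solve Keq expr → x = -0.005272; check Q = 0.09974

Q₀ = 0.1196; Q > K (proceeds reverse)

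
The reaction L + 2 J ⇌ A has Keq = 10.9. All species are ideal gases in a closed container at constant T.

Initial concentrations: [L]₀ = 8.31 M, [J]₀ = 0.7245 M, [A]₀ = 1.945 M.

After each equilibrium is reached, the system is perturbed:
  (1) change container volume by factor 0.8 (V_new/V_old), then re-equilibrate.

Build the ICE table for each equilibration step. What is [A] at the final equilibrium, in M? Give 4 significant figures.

Q₀ = 0.4459 vs Keq = 10.9 ⇒ Q<K, forward
Step 1:
                  L         J         A
  init         8.31    0.7245     1.945
  Δ         -0.2825   -0.5649    0.2825
  eq          8.028    0.1596     2.227
  solve Keq expr → x = 0.2825; check Q = 10.9
Then change container volume by factor 0.8 (V_new/V_old).
Step 2:
                  L         J         A
  init        10.03    0.1994     2.784
  Δ        -0.01959  -0.03917   0.01959
  eq          10.01    0.1603     2.804
  solve Keq expr → x = 0.01959; check Q = 10.9

[A]_eq = 2.804 M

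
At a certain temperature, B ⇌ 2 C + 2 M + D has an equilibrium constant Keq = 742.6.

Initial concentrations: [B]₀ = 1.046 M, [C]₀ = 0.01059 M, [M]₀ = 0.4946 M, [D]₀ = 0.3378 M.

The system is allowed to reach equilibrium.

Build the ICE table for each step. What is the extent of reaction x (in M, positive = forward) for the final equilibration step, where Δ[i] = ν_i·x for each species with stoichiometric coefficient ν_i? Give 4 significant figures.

Q₀ = 8.8599e-06 vs Keq = 742.6 ⇒ Q<K, forward
Step 1:
                    B           C           M           D
  Initial       1.046     0.01059      0.4946      0.3378
  Change       -1.001       2.001       2.001       1.001
  Equil       0.04543       2.012       2.496       1.338
  solve Keq expr → x = 1.001; check Q = 742.6

x = 1.001 M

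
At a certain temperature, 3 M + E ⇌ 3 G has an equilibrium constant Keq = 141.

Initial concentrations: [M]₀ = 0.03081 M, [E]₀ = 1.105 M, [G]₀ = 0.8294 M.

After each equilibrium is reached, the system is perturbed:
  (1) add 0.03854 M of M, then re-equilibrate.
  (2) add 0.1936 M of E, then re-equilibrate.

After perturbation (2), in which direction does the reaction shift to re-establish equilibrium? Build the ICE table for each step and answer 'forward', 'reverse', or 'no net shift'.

Q₀ = 1.7654e+04 vs Keq = 141 ⇒ Q>K, reverse
Step 1:
                    M           E           G
  init        0.03081       1.105      0.8294
  Δ            0.1028     0.03428     -0.1028
  eq           0.1337       1.139      0.7266
  solve Keq expr → x = -0.03428; check Q = 141
Then add 0.03854 M of M.
Step 2:
                    M           E           G
  init         0.1722       1.139      0.7266
  Δ          -0.03218    -0.01073     0.03218
  eq             0.14       1.129      0.7587
  solve Keq expr → x = 0.01073; check Q = 141
Then add 0.1936 M of E.
Step 3:
                    M           E           G
  init           0.14       1.322      0.7587
  Δ         -0.006067   -0.002022    0.006067
  eq           0.1339        1.32      0.7648
  solve Keq expr → x = 0.002022; check Q = 141

Direction: forward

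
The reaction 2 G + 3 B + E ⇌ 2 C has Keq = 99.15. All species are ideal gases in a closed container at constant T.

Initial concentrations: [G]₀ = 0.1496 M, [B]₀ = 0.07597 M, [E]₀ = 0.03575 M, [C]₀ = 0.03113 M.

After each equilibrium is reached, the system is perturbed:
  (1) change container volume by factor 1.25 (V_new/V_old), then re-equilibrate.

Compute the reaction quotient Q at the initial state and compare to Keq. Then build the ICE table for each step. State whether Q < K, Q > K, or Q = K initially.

Q₀ = 2762; Q > K (proceeds reverse)

Q₀ = 2762 vs Keq = 99.15 ⇒ Q>K, reverse
Step 1:
                   G          B          E          C
  init        0.1496    0.07597    0.03575    0.03113
  Δ          0.01905    0.02858   0.009525   -0.01905
  eq          0.1687     0.1045    0.04528    0.01208
  solve Keq expr → x = -0.009525; check Q = 99.15
Then change container volume by factor 1.25 (V_new/V_old).
Step 2:
                   G          B          E          C
  init        0.1349    0.08364    0.03622   0.009663
  Δ         0.002752   0.004128   0.001376  -0.002752
  eq          0.1377    0.08777     0.0376   0.006911
  solve Keq expr → x = -0.001376; check Q = 99.15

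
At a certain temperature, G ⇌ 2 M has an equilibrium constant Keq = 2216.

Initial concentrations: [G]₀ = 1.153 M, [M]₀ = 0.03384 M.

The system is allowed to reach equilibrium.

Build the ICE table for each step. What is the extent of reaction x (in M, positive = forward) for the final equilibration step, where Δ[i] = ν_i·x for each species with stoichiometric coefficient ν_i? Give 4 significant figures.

Q₀ = 9.9319e-04 vs Keq = 2216 ⇒ Q<K, forward
Step 1:
                    G           M
  I             1.153     0.03384
  C            -1.151       2.301
  E           0.00246       2.335
  solve Keq expr → x = 1.151; check Q = 2216

x = 1.151 M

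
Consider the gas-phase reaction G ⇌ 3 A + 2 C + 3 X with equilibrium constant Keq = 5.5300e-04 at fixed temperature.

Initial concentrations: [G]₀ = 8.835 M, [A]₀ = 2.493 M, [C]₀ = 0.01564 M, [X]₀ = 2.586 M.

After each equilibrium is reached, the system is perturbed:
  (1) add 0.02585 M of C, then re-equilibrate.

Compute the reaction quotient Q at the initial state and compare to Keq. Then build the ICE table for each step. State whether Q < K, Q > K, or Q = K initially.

Q₀ = 0.007419; Q > K (proceeds reverse)

Q₀ = 0.007419 vs Keq = 5.5300e-04 ⇒ Q>K, reverse
Step 1:
                  G         A         C         X
  init        8.835     2.493   0.01564     2.586
  Δ        0.005641  -0.01692  -0.01128  -0.01692
  eq          8.841     2.476  0.004358     2.569
  solve Keq expr → x = -0.005641; check Q = 5.5300e-04
Then add 0.02585 M of C.
Step 2:
                  G         A         C         X
  init        8.841     2.476   0.03021     2.569
  Δ         0.01282  -0.03846  -0.02564  -0.03846
  eq          8.853     2.438  0.004567     2.531
  solve Keq expr → x = -0.01282; check Q = 5.5300e-04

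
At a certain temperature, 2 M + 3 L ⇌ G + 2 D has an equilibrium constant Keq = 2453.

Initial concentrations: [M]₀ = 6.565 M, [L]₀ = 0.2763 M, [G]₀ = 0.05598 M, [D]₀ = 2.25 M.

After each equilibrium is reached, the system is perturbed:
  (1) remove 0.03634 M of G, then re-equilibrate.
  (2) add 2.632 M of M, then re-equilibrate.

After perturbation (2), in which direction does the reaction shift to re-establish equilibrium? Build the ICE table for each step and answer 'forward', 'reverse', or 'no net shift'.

Q₀ = 0.3117 vs Keq = 2453 ⇒ Q<K, forward
Step 1:
                  M         L         G         D
  I           6.565    0.2763   0.05598      2.25
  C         -0.1707   -0.2561   0.08536    0.1707
  E           6.394   0.02021    0.1413     2.421
  solve Keq expr → x = 0.08536; check Q = 2453
Then remove 0.03634 M of G.
Step 2:
                  M         L         G         D
  I           6.394   0.02021     0.105     2.421
  C       -0.001241 -0.001862 6.2060e-04  0.001241
  E           6.393   0.01835    0.1056     2.422
  solve Keq expr → x = 6.2060e-04; check Q = 2453
Then add 2.632 M of M.
Step 3:
                  M         L         G         D
  I           9.025   0.01835    0.1056     2.422
  C       -0.002466 -0.003699  0.001233  0.002466
  E           9.023   0.01465    0.1069     2.424
  solve Keq expr → x = 0.001233; check Q = 2453

Direction: forward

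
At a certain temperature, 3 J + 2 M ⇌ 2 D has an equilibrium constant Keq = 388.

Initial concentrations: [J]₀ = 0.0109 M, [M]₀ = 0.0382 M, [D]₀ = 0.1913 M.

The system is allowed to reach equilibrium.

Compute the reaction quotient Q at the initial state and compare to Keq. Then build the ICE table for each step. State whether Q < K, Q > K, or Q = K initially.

Q₀ = 1.9365e+07; Q > K (proceeds reverse)

Q₀ = 1.9365e+07 vs Keq = 388 ⇒ Q>K, reverse
Step 1:
                  J         M         D
  I          0.0109    0.0382    0.1913
  C          0.1204   0.08027  -0.08027
  E          0.1313    0.1185     0.111
  solve Keq expr → x = -0.04013; check Q = 388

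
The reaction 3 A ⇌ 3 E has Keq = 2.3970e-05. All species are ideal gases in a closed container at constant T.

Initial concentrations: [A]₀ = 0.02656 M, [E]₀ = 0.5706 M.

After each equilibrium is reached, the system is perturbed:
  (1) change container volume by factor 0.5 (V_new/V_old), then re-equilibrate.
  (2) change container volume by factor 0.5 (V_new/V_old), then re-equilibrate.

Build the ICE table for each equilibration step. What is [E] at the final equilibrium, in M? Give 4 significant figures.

Q₀ = 9915 vs Keq = 2.3970e-05 ⇒ Q>K, reverse
Step 1:
                   A          E
  Initial    0.02656     0.5706
  Change      0.5539    -0.5539
  Equil       0.5804    0.01674
  solve Keq expr → x = -0.1846; check Q = 2.3970e-05
Then change container volume by factor 0.5 (V_new/V_old).
Step 2:
                   A          E
  Initial      1.161    0.03347
  Change           0          0
  Equil        1.161    0.03347
  solve Keq expr → x = 0; check Q = 2.3970e-05
Then change container volume by factor 0.5 (V_new/V_old).
Step 3:
                   A          E
  Initial      2.322    0.06694
  Change           0          0
  Equil        2.322    0.06694
  solve Keq expr → x = 0; check Q = 2.3970e-05

[E]_eq = 0.06694 M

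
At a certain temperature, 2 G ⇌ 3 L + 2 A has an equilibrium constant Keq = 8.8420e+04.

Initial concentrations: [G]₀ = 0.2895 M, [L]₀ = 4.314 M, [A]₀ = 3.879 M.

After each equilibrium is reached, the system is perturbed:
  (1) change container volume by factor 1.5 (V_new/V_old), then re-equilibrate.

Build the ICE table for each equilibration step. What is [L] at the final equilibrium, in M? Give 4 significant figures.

[L]_eq = 3.091 M

Q₀ = 1.4414e+04 vs Keq = 8.8420e+04 ⇒ Q<K, forward
Step 1:
                  G         L         A
  I          0.2895     4.314     3.879
  C         -0.1577    0.2366    0.1577
  E          0.1318     4.551     4.037
  solve Keq expr → x = 0.07886; check Q = 8.8420e+04
Then change container volume by factor 1.5 (V_new/V_old).
Step 2:
                  G         L         A
  I         0.08785     3.034     2.691
  C        -0.03798   0.05698   0.03798
  E         0.04987     3.091     2.729
  solve Keq expr → x = 0.01899; check Q = 8.8420e+04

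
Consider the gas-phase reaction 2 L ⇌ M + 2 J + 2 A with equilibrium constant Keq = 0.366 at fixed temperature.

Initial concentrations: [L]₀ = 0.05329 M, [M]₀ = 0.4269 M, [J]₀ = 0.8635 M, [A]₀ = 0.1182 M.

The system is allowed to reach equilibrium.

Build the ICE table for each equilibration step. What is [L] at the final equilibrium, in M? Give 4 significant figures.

[L]_eq = 0.08068 M

Q₀ = 1.566 vs Keq = 0.366 ⇒ Q>K, reverse
Step 1:
                    L           M           J           A
  init        0.05329      0.4269      0.8635      0.1182
  Δ           0.02739    -0.01369    -0.02739    -0.02739
  eq          0.08068      0.4132      0.8361     0.09081
  solve Keq expr → x = -0.01369; check Q = 0.366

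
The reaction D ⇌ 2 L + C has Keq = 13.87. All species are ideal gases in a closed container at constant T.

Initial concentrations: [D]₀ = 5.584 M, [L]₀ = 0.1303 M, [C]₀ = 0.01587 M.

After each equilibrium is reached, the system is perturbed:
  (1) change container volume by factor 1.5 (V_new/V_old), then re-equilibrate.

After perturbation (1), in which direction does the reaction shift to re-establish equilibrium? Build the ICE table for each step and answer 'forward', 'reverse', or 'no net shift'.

Q₀ = 4.8253e-05 vs Keq = 13.87 ⇒ Q<K, forward
Step 1:
                    D           L           C
  Initial       5.584      0.1303     0.01587
  Change       -2.219       4.439       2.219
  Equil         3.365       4.569       2.235
  solve Keq expr → x = 2.219; check Q = 13.87
Then change container volume by factor 1.5 (V_new/V_old).
Step 2:
                    D           L           C
  Initial       2.243       3.046        1.49
  Change      -0.3578      0.7155      0.3578
  Equil         1.885       3.762       1.848
  solve Keq expr → x = 0.3578; check Q = 13.87

Direction: forward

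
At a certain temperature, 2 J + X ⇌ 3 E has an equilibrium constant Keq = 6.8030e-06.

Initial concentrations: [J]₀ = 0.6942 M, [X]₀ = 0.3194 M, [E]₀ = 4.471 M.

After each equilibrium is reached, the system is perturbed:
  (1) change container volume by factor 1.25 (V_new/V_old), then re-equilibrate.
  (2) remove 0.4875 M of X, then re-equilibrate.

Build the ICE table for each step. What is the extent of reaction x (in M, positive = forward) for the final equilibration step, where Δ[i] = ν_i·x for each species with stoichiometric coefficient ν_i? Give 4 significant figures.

Q₀ = 580.6 vs Keq = 6.8030e-06 ⇒ Q>K, reverse
Step 1:
                  J         X         E
  I          0.6942    0.3194     4.471
  C           2.944     1.472    -4.417
  E           3.639     1.792   0.05444
  solve Keq expr → x = -1.472; check Q = 6.8030e-06
Then change container volume by factor 1.25 (V_new/V_old).
Step 2:
                  J         X         E
  I           2.911     1.433   0.04355
  C               0         0         0
  E           2.911     1.433   0.04355
  solve Keq expr → x = 0; check Q = 6.8030e-06
Then remove 0.4875 M of X.
Step 3:
                  J         X         E
  I           2.911    0.9458   0.04355
  C        0.003719   0.00186 -0.005579
  E           2.915    0.9476   0.03797
  solve Keq expr → x = -0.00186; check Q = 6.8030e-06

x = -0.00186 M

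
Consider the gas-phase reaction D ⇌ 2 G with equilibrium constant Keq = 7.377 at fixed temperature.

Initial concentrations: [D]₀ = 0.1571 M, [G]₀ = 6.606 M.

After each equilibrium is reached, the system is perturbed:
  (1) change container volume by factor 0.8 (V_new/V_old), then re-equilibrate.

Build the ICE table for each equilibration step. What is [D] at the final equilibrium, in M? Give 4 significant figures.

Q₀ = 277.8 vs Keq = 7.377 ⇒ Q>K, reverse
Step 1:
                  D         G
  Initial    0.1571     6.606
  Change      1.536    -3.072
  Equil       1.693     3.534
  solve Keq expr → x = -1.536; check Q = 7.377
Then change container volume by factor 0.8 (V_new/V_old).
Step 2:
                  D         G
  Initial     2.116     4.418
  Change     0.1599   -0.3198
  Equil       2.276     4.098
  solve Keq expr → x = -0.1599; check Q = 7.377

[D]_eq = 2.276 M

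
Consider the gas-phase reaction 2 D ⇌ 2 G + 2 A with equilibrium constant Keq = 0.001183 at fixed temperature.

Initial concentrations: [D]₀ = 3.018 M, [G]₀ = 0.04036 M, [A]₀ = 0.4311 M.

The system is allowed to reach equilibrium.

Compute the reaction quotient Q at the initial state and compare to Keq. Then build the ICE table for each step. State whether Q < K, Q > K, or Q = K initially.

Q₀ = 3.3237e-05; Q < K (proceeds forward)

Q₀ = 3.3237e-05 vs Keq = 0.001183 ⇒ Q<K, forward
Step 1:
                   D          G          A
  init         3.018    0.04036     0.4311
  Δ          -0.1349     0.1349     0.1349
  eq           2.883     0.1752      0.566
  solve Keq expr → x = 0.06743; check Q = 0.001183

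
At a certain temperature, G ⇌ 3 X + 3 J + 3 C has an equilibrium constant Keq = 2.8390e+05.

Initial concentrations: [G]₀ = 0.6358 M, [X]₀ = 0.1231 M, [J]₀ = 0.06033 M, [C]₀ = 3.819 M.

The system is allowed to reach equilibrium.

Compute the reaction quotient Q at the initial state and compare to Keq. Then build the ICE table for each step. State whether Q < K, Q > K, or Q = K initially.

Q₀ = 3.5884e-05 vs Keq = 2.8390e+05 ⇒ Q<K, forward
Step 1:
                  G         X         J         C
  Initial    0.6358    0.1231   0.06033     3.819
  Change    -0.6054     1.816     1.816     1.816
  Equil     0.03038     1.939     1.877     5.635
  solve Keq expr → x = 0.6054; check Q = 2.8390e+05

Q₀ = 3.5884e-05; Q < K (proceeds forward)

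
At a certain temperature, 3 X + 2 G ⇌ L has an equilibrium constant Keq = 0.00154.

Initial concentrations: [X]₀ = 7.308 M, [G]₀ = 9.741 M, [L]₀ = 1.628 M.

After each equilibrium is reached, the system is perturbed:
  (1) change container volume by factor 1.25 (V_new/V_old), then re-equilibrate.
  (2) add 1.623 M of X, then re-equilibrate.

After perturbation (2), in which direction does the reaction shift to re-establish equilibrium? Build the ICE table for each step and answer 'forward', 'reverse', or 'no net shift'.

Q₀ = 4.3959e-05 vs Keq = 0.00154 ⇒ Q<K, forward
Step 1:
                  X         G         L
  I           7.308     9.741     1.628
  C           -3.95    -2.634     1.317
  E           3.358     7.107     2.945
  solve Keq expr → x = 1.317; check Q = 0.00154
Then change container volume by factor 1.25 (V_new/V_old).
Step 2:
                  X         G         L
  I           2.686     5.686     2.356
  C          0.6493    0.4328   -0.2164
  E           3.335     6.119     2.139
  solve Keq expr → x = -0.2164; check Q = 0.00154
Then add 1.623 M of X.
Step 3:
                  X         G         L
  I           4.958     6.119     2.139
  C           -1.12   -0.7468    0.3734
  E           3.838     5.372     2.513
  solve Keq expr → x = 0.3734; check Q = 0.00154

Direction: forward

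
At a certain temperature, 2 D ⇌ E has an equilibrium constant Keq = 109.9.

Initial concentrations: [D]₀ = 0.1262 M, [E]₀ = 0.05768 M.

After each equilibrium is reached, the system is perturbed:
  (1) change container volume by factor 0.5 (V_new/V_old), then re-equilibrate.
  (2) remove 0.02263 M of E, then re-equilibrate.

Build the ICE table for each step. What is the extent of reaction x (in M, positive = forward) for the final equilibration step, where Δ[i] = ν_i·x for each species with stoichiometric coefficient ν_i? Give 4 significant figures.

x = 0.001124 M

Q₀ = 3.622 vs Keq = 109.9 ⇒ Q<K, forward
Step 1:
                  D         E
  Initial    0.1262   0.05768
  Change   -0.09525   0.04762
  Equil     0.03095    0.1053
  solve Keq expr → x = 0.04762; check Q = 109.9
Then change container volume by factor 0.5 (V_new/V_old).
Step 2:
                  D         E
  Initial   0.06191    0.2106
  Change   -0.01725  0.008623
  Equil     0.04466    0.2192
  solve Keq expr → x = 0.008623; check Q = 109.9
Then remove 0.02263 M of E.
Step 3:
                  D         E
  Initial   0.04466    0.1966
  Change  -0.002247  0.001124
  Equil     0.04242    0.1977
  solve Keq expr → x = 0.001124; check Q = 109.9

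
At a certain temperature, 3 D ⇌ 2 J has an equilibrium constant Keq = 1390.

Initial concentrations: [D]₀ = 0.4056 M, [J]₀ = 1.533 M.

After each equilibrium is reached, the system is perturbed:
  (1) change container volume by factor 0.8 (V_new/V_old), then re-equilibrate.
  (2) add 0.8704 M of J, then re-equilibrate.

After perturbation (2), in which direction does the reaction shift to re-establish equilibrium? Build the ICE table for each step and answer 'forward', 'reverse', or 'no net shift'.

Direction: reverse

Q₀ = 35.22 vs Keq = 1390 ⇒ Q<K, forward
Step 1:
                  D         J
  init       0.4056     1.533
  Δ         -0.2771    0.1847
  eq         0.1285     1.718
  solve Keq expr → x = 0.09236; check Q = 1390
Then change container volume by factor 0.8 (V_new/V_old).
Step 2:
                  D         J
  init       0.1606     2.147
  Δ        -0.01117  0.007447
  eq         0.1495     2.155
  solve Keq expr → x = 0.003724; check Q = 1390
Then add 0.8704 M of J.
Step 3:
                  D         J
  init       0.1495     3.025
  Δ         0.03692  -0.02462
  eq         0.1864         3
  solve Keq expr → x = -0.01231; check Q = 1390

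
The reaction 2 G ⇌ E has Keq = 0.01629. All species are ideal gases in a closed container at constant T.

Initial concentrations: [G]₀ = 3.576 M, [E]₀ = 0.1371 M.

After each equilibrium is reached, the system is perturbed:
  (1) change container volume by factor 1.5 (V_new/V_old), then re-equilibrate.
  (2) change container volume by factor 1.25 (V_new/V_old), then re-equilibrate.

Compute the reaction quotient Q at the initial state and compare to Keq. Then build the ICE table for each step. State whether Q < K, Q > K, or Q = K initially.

Q₀ = 0.01072 vs Keq = 0.01629 ⇒ Q<K, forward
Step 1:
                    G           E
  init          3.576      0.1371
  Δ           -0.1159     0.05793
  eq             3.46       0.195
  solve Keq expr → x = 0.05793; check Q = 0.01629
Then change container volume by factor 1.5 (V_new/V_old).
Step 2:
                    G           E
  init          2.307        0.13
  Δ           0.07519     -0.0376
  eq            2.382     0.09242
  solve Keq expr → x = -0.0376; check Q = 0.01629
Then change container volume by factor 1.25 (V_new/V_old).
Step 3:
                    G           E
  init          1.906     0.07394
  Δ           0.02629    -0.01314
  eq            1.932      0.0608
  solve Keq expr → x = -0.01314; check Q = 0.01629

Q₀ = 0.01072; Q < K (proceeds forward)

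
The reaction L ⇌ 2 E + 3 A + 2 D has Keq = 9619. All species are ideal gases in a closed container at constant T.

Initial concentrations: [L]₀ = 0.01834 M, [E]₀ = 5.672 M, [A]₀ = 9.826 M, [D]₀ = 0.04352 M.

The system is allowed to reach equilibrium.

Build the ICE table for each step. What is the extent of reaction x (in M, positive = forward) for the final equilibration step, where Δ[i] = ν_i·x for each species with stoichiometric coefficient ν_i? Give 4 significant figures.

Q₀ = 3152 vs Keq = 9619 ⇒ Q<K, forward
Step 1:
                    L           E           A           D
  I           0.01834       5.672       9.826     0.04352
  C          -0.00741     0.01482     0.02223     0.01482
  E           0.01093       5.687       9.848     0.05834
  solve Keq expr → x = 0.00741; check Q = 9619

x = 0.00741 M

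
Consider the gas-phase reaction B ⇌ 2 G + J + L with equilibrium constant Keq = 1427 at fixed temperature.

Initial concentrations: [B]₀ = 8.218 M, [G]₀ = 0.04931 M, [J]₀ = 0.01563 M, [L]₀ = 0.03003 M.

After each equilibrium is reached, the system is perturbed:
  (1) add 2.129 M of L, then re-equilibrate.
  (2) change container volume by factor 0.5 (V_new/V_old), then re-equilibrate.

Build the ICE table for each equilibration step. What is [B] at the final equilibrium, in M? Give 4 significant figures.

Q₀ = 1.3887e-07 vs Keq = 1427 ⇒ Q<K, forward
Step 1:
                  B         G         J         L
  init        8.218   0.04931   0.01563   0.03003
  Δ          -5.537     11.07     5.537     5.537
  eq          2.681     11.12     5.553     5.567
  solve Keq expr → x = 5.537; check Q = 1427
Then add 2.129 M of L.
Step 2:
                  B         G         J         L
  init        2.681     11.12     5.553     7.696
  Δ          0.3111   -0.6222   -0.3111   -0.3111
  eq          2.992      10.5     5.242     7.385
  solve Keq expr → x = -0.3111; check Q = 1427
Then change container volume by factor 0.5 (V_new/V_old).
Step 3:
                  B         G         J         L
  init        5.984        21     10.48     14.77
  Δ           3.709    -7.418    -3.709    -3.709
  eq          9.693     13.59     6.775     11.06
  solve Keq expr → x = -3.709; check Q = 1427

[B]_eq = 9.693 M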